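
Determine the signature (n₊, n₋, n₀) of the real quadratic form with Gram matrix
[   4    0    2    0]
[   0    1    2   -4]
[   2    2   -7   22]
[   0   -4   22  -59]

step 0: pivot 4 → sign +
step 1: pivot 1 → sign +
step 2: pivot -12 → sign −
step 3: row/col 3 already zero → sign 0
signature = (2, 1, 1)

Answer: (2, 1, 1)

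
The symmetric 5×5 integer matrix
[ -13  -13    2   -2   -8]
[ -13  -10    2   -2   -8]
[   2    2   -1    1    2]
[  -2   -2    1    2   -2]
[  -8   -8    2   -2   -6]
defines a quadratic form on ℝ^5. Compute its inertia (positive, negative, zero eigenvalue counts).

step 0: pivot -13 → sign −
step 1: pivot 3 → sign +
step 2: pivot -9/13 → sign −
step 3: pivot 3 → sign +
step 4: pivot -2/9 → sign −
signature = (2, 3, 0)

Answer: (2, 3, 0)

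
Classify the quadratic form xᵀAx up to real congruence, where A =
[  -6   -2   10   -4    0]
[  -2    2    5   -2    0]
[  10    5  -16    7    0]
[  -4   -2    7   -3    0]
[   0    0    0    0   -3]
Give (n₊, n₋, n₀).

step 0: pivot -6 → sign −
step 1: pivot 8/3 → sign +
step 2: pivot -3/8 → sign −
step 3: pivot 1 → sign +
step 4: pivot -3 → sign −
signature = (2, 3, 0)

Answer: (2, 3, 0)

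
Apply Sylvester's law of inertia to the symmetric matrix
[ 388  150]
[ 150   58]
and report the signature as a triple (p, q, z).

step 0: pivot 388 → sign +
step 1: pivot 1/97 → sign +
signature = (2, 0, 0)

Answer: (2, 0, 0)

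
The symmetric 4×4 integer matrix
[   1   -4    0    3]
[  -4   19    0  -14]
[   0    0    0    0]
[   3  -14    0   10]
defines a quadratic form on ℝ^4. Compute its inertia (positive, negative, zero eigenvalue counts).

step 0: pivot 1 → sign +
step 1: pivot 3 → sign +
step 2: pivot -1/3 → sign −
step 3: row/col 3 already zero → sign 0
signature = (2, 1, 1)

Answer: (2, 1, 1)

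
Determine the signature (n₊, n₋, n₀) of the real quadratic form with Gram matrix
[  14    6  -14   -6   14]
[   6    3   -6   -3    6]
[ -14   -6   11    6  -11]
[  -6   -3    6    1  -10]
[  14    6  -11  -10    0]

Answer: (2, 3, 0)

Derivation:
step 0: pivot 14 → sign +
step 1: pivot 3/7 → sign +
step 2: pivot -3 → sign −
step 3: pivot -2 → sign −
step 4: pivot -3 → sign −
signature = (2, 3, 0)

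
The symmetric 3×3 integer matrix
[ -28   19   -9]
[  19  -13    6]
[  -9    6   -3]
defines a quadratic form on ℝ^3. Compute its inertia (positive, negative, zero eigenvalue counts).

Answer: (0, 2, 1)

Derivation:
step 0: pivot -28 → sign −
step 1: pivot -3/28 → sign −
step 2: row/col 2 already zero → sign 0
signature = (0, 2, 1)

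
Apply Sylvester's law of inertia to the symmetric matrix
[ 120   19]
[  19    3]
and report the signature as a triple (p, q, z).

Answer: (1, 1, 0)

Derivation:
step 0: pivot 120 → sign +
step 1: pivot -1/120 → sign −
signature = (1, 1, 0)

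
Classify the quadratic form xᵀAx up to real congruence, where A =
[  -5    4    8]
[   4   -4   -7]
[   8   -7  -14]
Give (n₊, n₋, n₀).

Answer: (0, 3, 0)

Derivation:
step 0: pivot -5 → sign −
step 1: pivot -4/5 → sign −
step 2: pivot -3/4 → sign −
signature = (0, 3, 0)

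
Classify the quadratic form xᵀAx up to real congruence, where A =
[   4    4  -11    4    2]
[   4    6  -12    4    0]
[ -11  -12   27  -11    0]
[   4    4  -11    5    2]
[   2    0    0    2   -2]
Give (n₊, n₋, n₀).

Answer: (4, 1, 0)

Derivation:
step 0: pivot 4 → sign +
step 1: pivot 2 → sign +
step 2: pivot -15/4 → sign −
step 3: pivot 1 → sign +
step 4: pivot 2/5 → sign +
signature = (4, 1, 0)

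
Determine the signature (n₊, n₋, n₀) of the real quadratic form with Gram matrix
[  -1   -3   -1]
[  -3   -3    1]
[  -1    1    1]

step 0: pivot -1 → sign −
step 1: pivot 6 → sign +
step 2: pivot -2/3 → sign −
signature = (1, 2, 0)

Answer: (1, 2, 0)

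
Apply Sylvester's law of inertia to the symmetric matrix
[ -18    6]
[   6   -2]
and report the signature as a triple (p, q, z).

step 0: pivot -18 → sign −
step 1: row/col 1 already zero → sign 0
signature = (0, 1, 1)

Answer: (0, 1, 1)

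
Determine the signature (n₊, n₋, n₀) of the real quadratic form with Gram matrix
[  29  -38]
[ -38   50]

step 0: pivot 29 → sign +
step 1: pivot 6/29 → sign +
signature = (2, 0, 0)

Answer: (2, 0, 0)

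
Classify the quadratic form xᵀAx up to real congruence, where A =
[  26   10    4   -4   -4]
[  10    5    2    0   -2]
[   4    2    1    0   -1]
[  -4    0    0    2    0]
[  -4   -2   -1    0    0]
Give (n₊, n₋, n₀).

step 0: pivot 26 → sign +
step 1: pivot 15/13 → sign +
step 2: pivot 1/5 → sign +
step 3: pivot -2/3 → sign −
step 4: pivot -1 → sign −
signature = (3, 2, 0)

Answer: (3, 2, 0)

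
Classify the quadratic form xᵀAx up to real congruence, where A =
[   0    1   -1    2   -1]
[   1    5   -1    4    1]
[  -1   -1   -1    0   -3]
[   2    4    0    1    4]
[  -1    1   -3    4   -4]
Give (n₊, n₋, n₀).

step 0: pivot 5 → sign +
step 1: pivot -1/5 → sign −
step 2: pivot 2 → sign +
step 3: pivot -3 → sign −
step 4: pivot 1 → sign +
signature = (3, 2, 0)

Answer: (3, 2, 0)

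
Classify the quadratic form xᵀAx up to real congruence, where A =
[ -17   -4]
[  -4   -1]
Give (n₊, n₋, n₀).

step 0: pivot -17 → sign −
step 1: pivot -1/17 → sign −
signature = (0, 2, 0)

Answer: (0, 2, 0)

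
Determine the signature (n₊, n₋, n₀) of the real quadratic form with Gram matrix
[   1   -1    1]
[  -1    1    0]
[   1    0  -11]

Answer: (2, 1, 0)

Derivation:
step 0: pivot 1 → sign +
step 1: pivot -12 → sign −
step 2: pivot 1/12 → sign +
signature = (2, 1, 0)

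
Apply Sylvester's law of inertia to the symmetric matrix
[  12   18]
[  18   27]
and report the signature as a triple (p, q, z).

Answer: (1, 0, 1)

Derivation:
step 0: pivot 12 → sign +
step 1: row/col 1 already zero → sign 0
signature = (1, 0, 1)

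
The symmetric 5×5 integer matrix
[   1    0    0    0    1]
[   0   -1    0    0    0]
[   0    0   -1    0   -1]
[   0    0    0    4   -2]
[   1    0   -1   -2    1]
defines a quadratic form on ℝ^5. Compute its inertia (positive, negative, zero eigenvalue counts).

step 0: pivot 1 → sign +
step 1: pivot -1 → sign −
step 2: pivot -1 → sign −
step 3: pivot 4 → sign +
step 4: row/col 4 already zero → sign 0
signature = (2, 2, 1)

Answer: (2, 2, 1)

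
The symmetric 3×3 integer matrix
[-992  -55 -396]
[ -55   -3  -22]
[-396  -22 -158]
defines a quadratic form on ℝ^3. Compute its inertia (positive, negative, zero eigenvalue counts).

step 0: pivot -992 → sign −
step 1: pivot 49/992 → sign +
step 2: pivot 2/49 → sign +
signature = (2, 1, 0)

Answer: (2, 1, 0)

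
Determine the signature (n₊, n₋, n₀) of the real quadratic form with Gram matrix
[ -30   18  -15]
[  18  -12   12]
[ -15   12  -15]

step 0: pivot -30 → sign −
step 1: pivot -6/5 → sign −
step 2: row/col 2 already zero → sign 0
signature = (0, 2, 1)

Answer: (0, 2, 1)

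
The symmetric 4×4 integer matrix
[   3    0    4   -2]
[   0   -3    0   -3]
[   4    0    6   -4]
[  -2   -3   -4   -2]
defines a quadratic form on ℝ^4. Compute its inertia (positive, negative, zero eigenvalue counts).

step 0: pivot 3 → sign +
step 1: pivot -3 → sign −
step 2: pivot 2/3 → sign +
step 3: pivot -3 → sign −
signature = (2, 2, 0)

Answer: (2, 2, 0)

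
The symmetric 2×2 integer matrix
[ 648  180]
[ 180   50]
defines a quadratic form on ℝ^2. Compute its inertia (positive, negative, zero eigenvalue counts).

Answer: (1, 0, 1)

Derivation:
step 0: pivot 648 → sign +
step 1: row/col 1 already zero → sign 0
signature = (1, 0, 1)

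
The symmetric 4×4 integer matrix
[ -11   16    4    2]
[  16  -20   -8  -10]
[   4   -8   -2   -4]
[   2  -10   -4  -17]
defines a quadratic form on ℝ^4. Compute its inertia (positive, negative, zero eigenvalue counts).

step 0: pivot -11 → sign −
step 1: pivot 36/11 → sign +
step 2: pivot -2 → sign −
step 3: row/col 3 already zero → sign 0
signature = (1, 2, 1)

Answer: (1, 2, 1)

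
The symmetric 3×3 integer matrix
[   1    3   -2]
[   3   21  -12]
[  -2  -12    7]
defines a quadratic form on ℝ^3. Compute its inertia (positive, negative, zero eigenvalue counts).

Answer: (2, 0, 1)

Derivation:
step 0: pivot 1 → sign +
step 1: pivot 12 → sign +
step 2: row/col 2 already zero → sign 0
signature = (2, 0, 1)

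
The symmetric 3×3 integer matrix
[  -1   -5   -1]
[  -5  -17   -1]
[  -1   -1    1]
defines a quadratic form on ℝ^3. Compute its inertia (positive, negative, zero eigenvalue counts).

Answer: (1, 1, 1)

Derivation:
step 0: pivot -1 → sign −
step 1: pivot 8 → sign +
step 2: row/col 2 already zero → sign 0
signature = (1, 1, 1)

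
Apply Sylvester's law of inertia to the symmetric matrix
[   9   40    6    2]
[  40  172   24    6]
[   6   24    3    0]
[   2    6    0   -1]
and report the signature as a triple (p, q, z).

Answer: (2, 1, 1)

Derivation:
step 0: pivot 9 → sign +
step 1: pivot -52/9 → sign −
step 2: pivot 3/13 → sign +
step 3: row/col 3 already zero → sign 0
signature = (2, 1, 1)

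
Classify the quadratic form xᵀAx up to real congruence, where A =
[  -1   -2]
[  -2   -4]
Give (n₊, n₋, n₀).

Answer: (0, 1, 1)

Derivation:
step 0: pivot -1 → sign −
step 1: row/col 1 already zero → sign 0
signature = (0, 1, 1)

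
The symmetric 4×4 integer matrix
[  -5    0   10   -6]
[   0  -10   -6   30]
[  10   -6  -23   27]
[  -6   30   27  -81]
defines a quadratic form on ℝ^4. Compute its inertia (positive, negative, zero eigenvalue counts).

Answer: (2, 2, 0)

Derivation:
step 0: pivot -5 → sign −
step 1: pivot -10 → sign −
step 2: pivot 3/5 → sign +
step 3: pivot 6/5 → sign +
signature = (2, 2, 0)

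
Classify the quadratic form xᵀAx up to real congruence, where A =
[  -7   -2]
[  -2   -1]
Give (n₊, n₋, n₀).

Answer: (0, 2, 0)

Derivation:
step 0: pivot -7 → sign −
step 1: pivot -3/7 → sign −
signature = (0, 2, 0)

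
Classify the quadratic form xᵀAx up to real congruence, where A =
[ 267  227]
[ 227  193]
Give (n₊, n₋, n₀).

Answer: (2, 0, 0)

Derivation:
step 0: pivot 267 → sign +
step 1: pivot 2/267 → sign +
signature = (2, 0, 0)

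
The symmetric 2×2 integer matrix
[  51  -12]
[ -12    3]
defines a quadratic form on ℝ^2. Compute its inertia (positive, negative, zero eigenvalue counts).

Answer: (2, 0, 0)

Derivation:
step 0: pivot 51 → sign +
step 1: pivot 3/17 → sign +
signature = (2, 0, 0)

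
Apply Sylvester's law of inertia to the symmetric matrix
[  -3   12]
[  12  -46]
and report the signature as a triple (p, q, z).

Answer: (1, 1, 0)

Derivation:
step 0: pivot -3 → sign −
step 1: pivot 2 → sign +
signature = (1, 1, 0)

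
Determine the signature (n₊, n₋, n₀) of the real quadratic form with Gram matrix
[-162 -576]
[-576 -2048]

Answer: (0, 1, 1)

Derivation:
step 0: pivot -162 → sign −
step 1: row/col 1 already zero → sign 0
signature = (0, 1, 1)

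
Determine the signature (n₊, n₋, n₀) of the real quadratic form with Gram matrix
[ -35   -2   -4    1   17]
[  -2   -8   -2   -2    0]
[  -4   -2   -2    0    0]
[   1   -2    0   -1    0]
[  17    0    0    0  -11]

step 0: pivot -35 → sign −
step 1: pivot -276/35 → sign −
step 2: pivot -79/69 → sign −
step 3: pivot -26/79 → sign −
step 4: pivot 3/26 → sign +
signature = (1, 4, 0)

Answer: (1, 4, 0)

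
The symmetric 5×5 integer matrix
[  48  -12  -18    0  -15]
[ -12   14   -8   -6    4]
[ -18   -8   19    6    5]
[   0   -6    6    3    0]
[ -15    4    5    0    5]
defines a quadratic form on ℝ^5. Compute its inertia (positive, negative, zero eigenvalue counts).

Answer: (3, 2, 0)

Derivation:
step 0: pivot 48 → sign +
step 1: pivot 11 → sign +
step 2: pivot -43/22 → sign −
step 3: pivot 3/43 → sign +
step 4: pivot -3/4 → sign −
signature = (3, 2, 0)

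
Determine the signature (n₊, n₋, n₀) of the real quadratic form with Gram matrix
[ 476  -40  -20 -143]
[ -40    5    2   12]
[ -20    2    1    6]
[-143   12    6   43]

Answer: (4, 0, 0)

Derivation:
step 0: pivot 476 → sign +
step 1: pivot 195/119 → sign +
step 2: pivot 19/195 → sign +
step 3: pivot 3/76 → sign +
signature = (4, 0, 0)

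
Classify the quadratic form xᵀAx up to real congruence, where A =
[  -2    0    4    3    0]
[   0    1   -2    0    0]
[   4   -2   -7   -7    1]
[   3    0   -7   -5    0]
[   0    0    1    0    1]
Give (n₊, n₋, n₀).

step 0: pivot -2 → sign −
step 1: pivot 1 → sign +
step 2: pivot -3 → sign −
step 3: pivot -1/6 → sign −
step 4: pivot 2 → sign +
signature = (2, 3, 0)

Answer: (2, 3, 0)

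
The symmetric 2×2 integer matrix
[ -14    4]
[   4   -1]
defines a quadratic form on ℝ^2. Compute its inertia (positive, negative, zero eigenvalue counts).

Answer: (1, 1, 0)

Derivation:
step 0: pivot -14 → sign −
step 1: pivot 1/7 → sign +
signature = (1, 1, 0)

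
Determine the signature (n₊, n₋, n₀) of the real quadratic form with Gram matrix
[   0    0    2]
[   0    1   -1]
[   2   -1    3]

step 0: pivot 1 → sign +
step 1: pivot 2 → sign +
step 2: pivot -2 → sign −
signature = (2, 1, 0)

Answer: (2, 1, 0)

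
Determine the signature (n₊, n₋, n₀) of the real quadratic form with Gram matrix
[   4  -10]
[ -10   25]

step 0: pivot 4 → sign +
step 1: row/col 1 already zero → sign 0
signature = (1, 0, 1)

Answer: (1, 0, 1)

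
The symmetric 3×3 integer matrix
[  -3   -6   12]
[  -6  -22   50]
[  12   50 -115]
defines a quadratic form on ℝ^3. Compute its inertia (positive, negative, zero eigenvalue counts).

step 0: pivot -3 → sign −
step 1: pivot -10 → sign −
step 2: pivot 3/5 → sign +
signature = (1, 2, 0)

Answer: (1, 2, 0)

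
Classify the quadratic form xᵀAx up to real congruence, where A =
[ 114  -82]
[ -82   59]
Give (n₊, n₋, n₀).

Answer: (2, 0, 0)

Derivation:
step 0: pivot 114 → sign +
step 1: pivot 1/57 → sign +
signature = (2, 0, 0)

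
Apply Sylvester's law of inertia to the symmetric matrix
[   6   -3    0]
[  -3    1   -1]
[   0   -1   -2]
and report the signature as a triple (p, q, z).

Answer: (1, 1, 1)

Derivation:
step 0: pivot 6 → sign +
step 1: pivot -1/2 → sign −
step 2: row/col 2 already zero → sign 0
signature = (1, 1, 1)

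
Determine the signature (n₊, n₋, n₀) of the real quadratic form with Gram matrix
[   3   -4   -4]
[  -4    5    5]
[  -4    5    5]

Answer: (1, 1, 1)

Derivation:
step 0: pivot 3 → sign +
step 1: pivot -1/3 → sign −
step 2: row/col 2 already zero → sign 0
signature = (1, 1, 1)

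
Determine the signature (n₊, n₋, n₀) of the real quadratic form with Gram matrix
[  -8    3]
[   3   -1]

Answer: (1, 1, 0)

Derivation:
step 0: pivot -8 → sign −
step 1: pivot 1/8 → sign +
signature = (1, 1, 0)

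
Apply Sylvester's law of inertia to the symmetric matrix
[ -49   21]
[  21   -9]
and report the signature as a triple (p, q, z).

step 0: pivot -49 → sign −
step 1: row/col 1 already zero → sign 0
signature = (0, 1, 1)

Answer: (0, 1, 1)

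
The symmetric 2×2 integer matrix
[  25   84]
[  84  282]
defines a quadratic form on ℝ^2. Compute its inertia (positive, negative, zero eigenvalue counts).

step 0: pivot 25 → sign +
step 1: pivot -6/25 → sign −
signature = (1, 1, 0)

Answer: (1, 1, 0)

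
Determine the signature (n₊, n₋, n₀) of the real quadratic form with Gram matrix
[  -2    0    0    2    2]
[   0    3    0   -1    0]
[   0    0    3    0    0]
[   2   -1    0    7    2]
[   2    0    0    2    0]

step 0: pivot -2 → sign −
step 1: pivot 3 → sign +
step 2: pivot 3 → sign +
step 3: pivot 26/3 → sign +
step 4: pivot 2/13 → sign +
signature = (4, 1, 0)

Answer: (4, 1, 0)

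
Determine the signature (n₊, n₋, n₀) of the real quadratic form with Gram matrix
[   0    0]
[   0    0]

step 0: row/col 0 already zero → sign 0
step 1: row/col 1 already zero → sign 0
signature = (0, 0, 2)

Answer: (0, 0, 2)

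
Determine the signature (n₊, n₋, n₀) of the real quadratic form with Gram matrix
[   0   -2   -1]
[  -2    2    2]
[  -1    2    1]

step 0: pivot 2 → sign +
step 1: pivot -2 → sign −
step 2: pivot -1/2 → sign −
signature = (1, 2, 0)

Answer: (1, 2, 0)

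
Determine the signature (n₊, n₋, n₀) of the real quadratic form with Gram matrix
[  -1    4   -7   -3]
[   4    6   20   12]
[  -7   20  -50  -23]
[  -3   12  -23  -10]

step 0: pivot -1 → sign −
step 1: pivot 22 → sign +
step 2: pivot -43/11 → sign −
step 3: pivot 1/43 → sign +
signature = (2, 2, 0)

Answer: (2, 2, 0)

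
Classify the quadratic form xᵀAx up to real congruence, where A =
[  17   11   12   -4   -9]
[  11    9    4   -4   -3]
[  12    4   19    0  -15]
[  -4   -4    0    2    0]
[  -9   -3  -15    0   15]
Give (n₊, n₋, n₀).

step 0: pivot 17 → sign +
step 1: pivot 32/17 → sign +
step 2: pivot 3 → sign +
step 3: pivot 3 → sign +
step 4: row/col 4 already zero → sign 0
signature = (4, 0, 1)

Answer: (4, 0, 1)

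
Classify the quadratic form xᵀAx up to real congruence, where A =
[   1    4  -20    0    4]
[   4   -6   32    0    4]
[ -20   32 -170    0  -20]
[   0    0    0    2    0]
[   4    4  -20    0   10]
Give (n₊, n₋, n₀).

step 0: pivot 1 → sign +
step 1: pivot -22 → sign −
step 2: pivot 2/11 → sign +
step 3: pivot 2 → sign +
step 4: pivot -6 → sign −
signature = (3, 2, 0)

Answer: (3, 2, 0)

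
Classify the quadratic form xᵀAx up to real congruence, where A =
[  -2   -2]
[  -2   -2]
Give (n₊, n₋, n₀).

step 0: pivot -2 → sign −
step 1: row/col 1 already zero → sign 0
signature = (0, 1, 1)

Answer: (0, 1, 1)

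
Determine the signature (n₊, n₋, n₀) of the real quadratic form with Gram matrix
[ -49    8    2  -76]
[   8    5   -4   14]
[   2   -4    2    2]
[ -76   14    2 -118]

Answer: (1, 2, 1)

Derivation:
step 0: pivot -49 → sign −
step 1: pivot 309/49 → sign +
step 2: pivot -6/103 → sign −
step 3: row/col 3 already zero → sign 0
signature = (1, 2, 1)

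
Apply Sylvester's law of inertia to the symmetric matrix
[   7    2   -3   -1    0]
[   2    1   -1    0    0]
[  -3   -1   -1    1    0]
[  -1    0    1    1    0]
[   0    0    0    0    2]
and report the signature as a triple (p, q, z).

Answer: (4, 1, 0)

Derivation:
step 0: pivot 7 → sign +
step 1: pivot 3/7 → sign +
step 2: pivot -7/3 → sign −
step 3: pivot 6/7 → sign +
step 4: pivot 2 → sign +
signature = (4, 1, 0)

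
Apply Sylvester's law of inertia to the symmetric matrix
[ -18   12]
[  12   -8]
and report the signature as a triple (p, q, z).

step 0: pivot -18 → sign −
step 1: row/col 1 already zero → sign 0
signature = (0, 1, 1)

Answer: (0, 1, 1)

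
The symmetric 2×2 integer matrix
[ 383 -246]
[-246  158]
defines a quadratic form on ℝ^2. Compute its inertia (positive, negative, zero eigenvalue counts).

Answer: (1, 1, 0)

Derivation:
step 0: pivot 383 → sign +
step 1: pivot -2/383 → sign −
signature = (1, 1, 0)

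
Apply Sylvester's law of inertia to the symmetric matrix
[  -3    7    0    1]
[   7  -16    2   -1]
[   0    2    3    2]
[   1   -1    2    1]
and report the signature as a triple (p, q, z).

step 0: pivot -3 → sign −
step 1: pivot 1/3 → sign +
step 2: pivot -9 → sign −
step 3: row/col 3 already zero → sign 0
signature = (1, 2, 1)

Answer: (1, 2, 1)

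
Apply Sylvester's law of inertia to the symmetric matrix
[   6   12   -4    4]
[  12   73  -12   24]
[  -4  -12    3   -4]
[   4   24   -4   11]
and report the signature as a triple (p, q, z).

step 0: pivot 6 → sign +
step 1: pivot 49 → sign +
step 2: pivot 1/147 → sign +
step 3: pivot 3 → sign +
signature = (4, 0, 0)

Answer: (4, 0, 0)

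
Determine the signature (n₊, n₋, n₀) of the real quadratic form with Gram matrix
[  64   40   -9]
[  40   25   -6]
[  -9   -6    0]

Answer: (2, 1, 0)

Derivation:
step 0: pivot 64 → sign +
step 1: pivot -81/64 → sign −
step 2: pivot 1/9 → sign +
signature = (2, 1, 0)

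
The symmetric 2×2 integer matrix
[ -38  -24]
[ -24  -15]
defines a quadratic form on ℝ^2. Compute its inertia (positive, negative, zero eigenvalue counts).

step 0: pivot -38 → sign −
step 1: pivot 3/19 → sign +
signature = (1, 1, 0)

Answer: (1, 1, 0)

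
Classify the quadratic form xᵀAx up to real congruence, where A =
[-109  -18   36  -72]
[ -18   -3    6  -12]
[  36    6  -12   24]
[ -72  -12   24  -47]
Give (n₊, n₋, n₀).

Answer: (1, 2, 1)

Derivation:
step 0: pivot -109 → sign −
step 1: pivot -3/109 → sign −
step 2: pivot 1 → sign +
step 3: row/col 3 already zero → sign 0
signature = (1, 2, 1)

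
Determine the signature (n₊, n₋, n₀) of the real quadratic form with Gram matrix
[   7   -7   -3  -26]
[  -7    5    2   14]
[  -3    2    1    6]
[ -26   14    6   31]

step 0: pivot 7 → sign +
step 1: pivot -2 → sign −
step 2: pivot 3/14 → sign +
step 3: pivot 3 → sign +
signature = (3, 1, 0)

Answer: (3, 1, 0)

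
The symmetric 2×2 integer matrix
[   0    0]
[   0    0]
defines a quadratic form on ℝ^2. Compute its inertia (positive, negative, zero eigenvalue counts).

step 0: row/col 0 already zero → sign 0
step 1: row/col 1 already zero → sign 0
signature = (0, 0, 2)

Answer: (0, 0, 2)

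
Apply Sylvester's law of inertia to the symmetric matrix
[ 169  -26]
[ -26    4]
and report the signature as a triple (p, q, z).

step 0: pivot 169 → sign +
step 1: row/col 1 already zero → sign 0
signature = (1, 0, 1)

Answer: (1, 0, 1)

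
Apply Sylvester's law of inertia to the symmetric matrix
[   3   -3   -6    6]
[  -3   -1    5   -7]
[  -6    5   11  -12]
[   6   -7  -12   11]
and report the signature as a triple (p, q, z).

step 0: pivot 3 → sign +
step 1: pivot -4 → sign −
step 2: pivot -3/4 → sign −
step 3: pivot -2/3 → sign −
signature = (1, 3, 0)

Answer: (1, 3, 0)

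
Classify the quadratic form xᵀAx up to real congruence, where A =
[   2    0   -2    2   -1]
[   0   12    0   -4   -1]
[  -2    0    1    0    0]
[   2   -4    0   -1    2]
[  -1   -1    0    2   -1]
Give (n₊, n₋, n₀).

Answer: (3, 2, 0)

Derivation:
step 0: pivot 2 → sign +
step 1: pivot 12 → sign +
step 2: pivot -1 → sign −
step 3: pivot -1/3 → sign −
step 4: pivot 3/4 → sign +
signature = (3, 2, 0)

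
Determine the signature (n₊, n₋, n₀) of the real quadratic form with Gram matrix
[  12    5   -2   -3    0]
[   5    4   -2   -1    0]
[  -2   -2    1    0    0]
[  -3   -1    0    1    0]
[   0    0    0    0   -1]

Answer: (3, 2, 0)

Derivation:
step 0: pivot 12 → sign +
step 1: pivot 23/12 → sign +
step 2: pivot -1/23 → sign −
step 3: pivot 3 → sign +
step 4: pivot -1 → sign −
signature = (3, 2, 0)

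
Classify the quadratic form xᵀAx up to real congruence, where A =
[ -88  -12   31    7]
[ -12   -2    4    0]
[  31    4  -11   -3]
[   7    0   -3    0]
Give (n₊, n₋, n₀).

Answer: (2, 2, 0)

Derivation:
step 0: pivot -88 → sign −
step 1: pivot -4/11 → sign −
step 2: pivot 1/16 → sign +
step 3: pivot 3 → sign +
signature = (2, 2, 0)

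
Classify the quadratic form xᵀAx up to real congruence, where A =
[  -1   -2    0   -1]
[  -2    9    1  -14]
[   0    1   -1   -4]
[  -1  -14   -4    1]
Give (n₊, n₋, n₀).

step 0: pivot -1 → sign −
step 1: pivot 13 → sign +
step 2: pivot -14/13 → sign −
step 3: pivot -2/7 → sign −
signature = (1, 3, 0)

Answer: (1, 3, 0)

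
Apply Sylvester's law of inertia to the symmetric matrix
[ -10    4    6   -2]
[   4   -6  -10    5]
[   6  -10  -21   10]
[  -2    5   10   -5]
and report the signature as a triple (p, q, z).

step 0: pivot -10 → sign −
step 1: pivot -22/5 → sign −
step 2: pivot -47/11 → sign −
step 3: pivot -3/94 → sign −
signature = (0, 4, 0)

Answer: (0, 4, 0)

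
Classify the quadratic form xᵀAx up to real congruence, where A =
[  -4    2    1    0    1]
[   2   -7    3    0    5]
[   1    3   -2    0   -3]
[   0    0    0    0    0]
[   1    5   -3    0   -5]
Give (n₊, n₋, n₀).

Answer: (1, 3, 1)

Derivation:
step 0: pivot -4 → sign −
step 1: pivot -6 → sign −
step 2: pivot 7/24 → sign +
step 3: pivot -3/7 → sign −
step 4: row/col 4 already zero → sign 0
signature = (1, 3, 1)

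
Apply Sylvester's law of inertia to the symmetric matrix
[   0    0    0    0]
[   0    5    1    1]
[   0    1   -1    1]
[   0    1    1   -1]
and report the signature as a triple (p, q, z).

step 0: pivot 5 → sign +
step 1: pivot -6/5 → sign −
step 2: pivot -2/3 → sign −
step 3: row/col 3 already zero → sign 0
signature = (1, 2, 1)

Answer: (1, 2, 1)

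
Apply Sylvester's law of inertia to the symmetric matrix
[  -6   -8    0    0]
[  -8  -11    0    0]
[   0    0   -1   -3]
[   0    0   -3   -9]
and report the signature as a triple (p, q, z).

step 0: pivot -6 → sign −
step 1: pivot -1/3 → sign −
step 2: pivot -1 → sign −
step 3: row/col 3 already zero → sign 0
signature = (0, 3, 1)

Answer: (0, 3, 1)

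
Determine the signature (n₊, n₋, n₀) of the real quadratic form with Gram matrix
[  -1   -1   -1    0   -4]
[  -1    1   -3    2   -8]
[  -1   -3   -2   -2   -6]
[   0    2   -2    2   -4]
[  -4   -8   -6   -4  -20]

step 0: pivot -1 → sign −
step 1: pivot 2 → sign +
step 2: pivot -3 → sign −
step 3: row/col 3 already zero → sign 0
step 4: row/col 4 already zero → sign 0
signature = (1, 2, 2)

Answer: (1, 2, 2)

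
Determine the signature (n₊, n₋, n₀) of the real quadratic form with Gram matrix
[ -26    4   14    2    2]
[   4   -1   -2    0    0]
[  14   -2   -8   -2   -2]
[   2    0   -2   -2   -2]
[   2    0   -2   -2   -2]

Answer: (0, 3, 2)

Derivation:
step 0: pivot -26 → sign −
step 1: pivot -5/13 → sign −
step 2: pivot -2/5 → sign −
step 3: row/col 3 already zero → sign 0
step 4: row/col 4 already zero → sign 0
signature = (0, 3, 2)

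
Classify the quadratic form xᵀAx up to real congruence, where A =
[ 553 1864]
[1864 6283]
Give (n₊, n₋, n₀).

step 0: pivot 553 → sign +
step 1: pivot 3/553 → sign +
signature = (2, 0, 0)

Answer: (2, 0, 0)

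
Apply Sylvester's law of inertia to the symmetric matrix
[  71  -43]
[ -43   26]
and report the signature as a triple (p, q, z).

step 0: pivot 71 → sign +
step 1: pivot -3/71 → sign −
signature = (1, 1, 0)

Answer: (1, 1, 0)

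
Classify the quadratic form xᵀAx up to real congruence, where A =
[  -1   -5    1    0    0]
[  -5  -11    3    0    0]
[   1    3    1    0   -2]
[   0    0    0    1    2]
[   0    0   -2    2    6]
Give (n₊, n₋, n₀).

step 0: pivot -1 → sign −
step 1: pivot 14 → sign +
step 2: pivot 12/7 → sign +
step 3: pivot 1 → sign +
step 4: pivot -1/3 → sign −
signature = (3, 2, 0)

Answer: (3, 2, 0)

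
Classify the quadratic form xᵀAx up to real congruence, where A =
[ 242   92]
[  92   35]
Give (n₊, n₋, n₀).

step 0: pivot 242 → sign +
step 1: pivot 3/121 → sign +
signature = (2, 0, 0)

Answer: (2, 0, 0)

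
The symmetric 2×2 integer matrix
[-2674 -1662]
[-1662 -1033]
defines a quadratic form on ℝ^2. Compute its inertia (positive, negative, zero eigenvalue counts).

Answer: (1, 1, 0)

Derivation:
step 0: pivot -2674 → sign −
step 1: pivot 1/1337 → sign +
signature = (1, 1, 0)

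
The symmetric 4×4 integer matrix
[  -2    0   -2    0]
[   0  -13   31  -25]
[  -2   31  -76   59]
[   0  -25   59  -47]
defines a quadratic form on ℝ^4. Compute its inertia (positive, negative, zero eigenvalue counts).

Answer: (1, 3, 0)

Derivation:
step 0: pivot -2 → sign −
step 1: pivot -13 → sign −
step 2: pivot -1/13 → sign −
step 3: pivot 6 → sign +
signature = (1, 3, 0)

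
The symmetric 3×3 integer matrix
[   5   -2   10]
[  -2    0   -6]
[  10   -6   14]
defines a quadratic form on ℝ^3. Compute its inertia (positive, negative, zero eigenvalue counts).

Answer: (1, 2, 0)

Derivation:
step 0: pivot 5 → sign +
step 1: pivot -4/5 → sign −
step 2: pivot -1 → sign −
signature = (1, 2, 0)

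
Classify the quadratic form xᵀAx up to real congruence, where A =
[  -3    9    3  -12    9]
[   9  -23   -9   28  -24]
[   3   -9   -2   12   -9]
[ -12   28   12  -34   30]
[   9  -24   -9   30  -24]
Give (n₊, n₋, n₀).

Answer: (3, 2, 0)

Derivation:
step 0: pivot -3 → sign −
step 1: pivot 4 → sign +
step 2: pivot 1 → sign +
step 3: pivot -2 → sign −
step 4: pivot 3/4 → sign +
signature = (3, 2, 0)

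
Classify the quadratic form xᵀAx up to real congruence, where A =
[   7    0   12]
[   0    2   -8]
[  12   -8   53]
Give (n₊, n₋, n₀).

step 0: pivot 7 → sign +
step 1: pivot 2 → sign +
step 2: pivot 3/7 → sign +
signature = (3, 0, 0)

Answer: (3, 0, 0)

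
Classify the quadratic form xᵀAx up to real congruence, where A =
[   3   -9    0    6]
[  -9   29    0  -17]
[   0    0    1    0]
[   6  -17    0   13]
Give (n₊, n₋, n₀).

Answer: (4, 0, 0)

Derivation:
step 0: pivot 3 → sign +
step 1: pivot 2 → sign +
step 2: pivot 1 → sign +
step 3: pivot 1/2 → sign +
signature = (4, 0, 0)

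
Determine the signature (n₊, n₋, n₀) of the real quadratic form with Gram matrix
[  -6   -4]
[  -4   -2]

step 0: pivot -6 → sign −
step 1: pivot 2/3 → sign +
signature = (1, 1, 0)

Answer: (1, 1, 0)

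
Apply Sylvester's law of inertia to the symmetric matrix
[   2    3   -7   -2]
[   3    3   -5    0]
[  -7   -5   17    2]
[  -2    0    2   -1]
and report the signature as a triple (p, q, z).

Answer: (3, 1, 0)

Derivation:
step 0: pivot 2 → sign +
step 1: pivot -3/2 → sign −
step 2: pivot 38/3 → sign +
step 3: pivot 3/19 → sign +
signature = (3, 1, 0)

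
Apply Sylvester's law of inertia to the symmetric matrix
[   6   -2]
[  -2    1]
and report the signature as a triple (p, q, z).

step 0: pivot 6 → sign +
step 1: pivot 1/3 → sign +
signature = (2, 0, 0)

Answer: (2, 0, 0)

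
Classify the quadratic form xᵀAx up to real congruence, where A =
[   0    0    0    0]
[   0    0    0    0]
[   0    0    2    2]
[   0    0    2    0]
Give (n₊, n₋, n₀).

step 0: pivot 2 → sign +
step 1: pivot -2 → sign −
step 2: row/col 2 already zero → sign 0
step 3: row/col 3 already zero → sign 0
signature = (1, 1, 2)

Answer: (1, 1, 2)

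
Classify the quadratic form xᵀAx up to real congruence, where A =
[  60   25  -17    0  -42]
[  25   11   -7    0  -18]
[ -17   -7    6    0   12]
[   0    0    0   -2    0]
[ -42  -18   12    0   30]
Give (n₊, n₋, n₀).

Answer: (4, 1, 0)

Derivation:
step 0: pivot 60 → sign +
step 1: pivot 7/12 → sign +
step 2: pivot 41/35 → sign +
step 3: pivot -2 → sign −
step 4: pivot 6/41 → sign +
signature = (4, 1, 0)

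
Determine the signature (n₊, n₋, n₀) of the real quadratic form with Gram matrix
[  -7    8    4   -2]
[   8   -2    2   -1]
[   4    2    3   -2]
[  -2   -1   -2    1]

Answer: (2, 2, 0)

Derivation:
step 0: pivot -7 → sign −
step 1: pivot 50/7 → sign +
step 2: pivot -19/25 → sign −
step 3: pivot 3/38 → sign +
signature = (2, 2, 0)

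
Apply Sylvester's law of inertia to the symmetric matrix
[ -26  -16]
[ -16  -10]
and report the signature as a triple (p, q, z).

step 0: pivot -26 → sign −
step 1: pivot -2/13 → sign −
signature = (0, 2, 0)

Answer: (0, 2, 0)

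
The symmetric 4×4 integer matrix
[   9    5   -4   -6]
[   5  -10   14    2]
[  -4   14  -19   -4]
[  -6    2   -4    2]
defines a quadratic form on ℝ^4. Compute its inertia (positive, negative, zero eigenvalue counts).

step 0: pivot 9 → sign +
step 1: pivot -115/9 → sign −
step 2: pivot -21/115 → sign −
step 3: pivot 2/7 → sign +
signature = (2, 2, 0)

Answer: (2, 2, 0)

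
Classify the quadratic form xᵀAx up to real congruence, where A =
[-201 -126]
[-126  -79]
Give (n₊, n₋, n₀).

step 0: pivot -201 → sign −
step 1: pivot -1/67 → sign −
signature = (0, 2, 0)

Answer: (0, 2, 0)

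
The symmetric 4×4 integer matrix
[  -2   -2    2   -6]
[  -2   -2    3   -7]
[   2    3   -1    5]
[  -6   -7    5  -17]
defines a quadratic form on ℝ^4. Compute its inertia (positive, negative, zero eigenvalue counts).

Answer: (1, 2, 1)

Derivation:
step 0: pivot -2 → sign −
step 1: pivot 1 → sign +
step 2: pivot -1 → sign −
step 3: row/col 3 already zero → sign 0
signature = (1, 2, 1)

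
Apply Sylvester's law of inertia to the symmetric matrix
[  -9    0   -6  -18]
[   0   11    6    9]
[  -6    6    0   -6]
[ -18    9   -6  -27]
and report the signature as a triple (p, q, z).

Answer: (2, 1, 1)

Derivation:
step 0: pivot -9 → sign −
step 1: pivot 11 → sign +
step 2: pivot 8/11 → sign +
step 3: row/col 3 already zero → sign 0
signature = (2, 1, 1)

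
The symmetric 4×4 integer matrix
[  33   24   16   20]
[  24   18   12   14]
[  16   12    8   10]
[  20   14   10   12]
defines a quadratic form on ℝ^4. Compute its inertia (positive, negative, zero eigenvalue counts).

step 0: pivot 33 → sign +
step 1: pivot 6/11 → sign +
step 2: pivot -2/3 → sign −
step 3: pivot 2/3 → sign +
signature = (3, 1, 0)

Answer: (3, 1, 0)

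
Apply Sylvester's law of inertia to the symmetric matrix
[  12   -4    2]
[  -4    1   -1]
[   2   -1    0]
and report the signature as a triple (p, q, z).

step 0: pivot 12 → sign +
step 1: pivot -1/3 → sign −
step 2: row/col 2 already zero → sign 0
signature = (1, 1, 1)

Answer: (1, 1, 1)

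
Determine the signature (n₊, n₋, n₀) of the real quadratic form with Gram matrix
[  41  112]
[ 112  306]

Answer: (2, 0, 0)

Derivation:
step 0: pivot 41 → sign +
step 1: pivot 2/41 → sign +
signature = (2, 0, 0)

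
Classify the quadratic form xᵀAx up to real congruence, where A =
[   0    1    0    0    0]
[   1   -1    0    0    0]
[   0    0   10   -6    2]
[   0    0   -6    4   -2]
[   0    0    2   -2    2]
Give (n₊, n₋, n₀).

Answer: (3, 1, 1)

Derivation:
step 0: pivot -1 → sign −
step 1: pivot 1 → sign +
step 2: pivot 10 → sign +
step 3: pivot 2/5 → sign +
step 4: row/col 4 already zero → sign 0
signature = (3, 1, 1)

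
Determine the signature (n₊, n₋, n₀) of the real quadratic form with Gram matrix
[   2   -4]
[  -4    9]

step 0: pivot 2 → sign +
step 1: pivot 1 → sign +
signature = (2, 0, 0)

Answer: (2, 0, 0)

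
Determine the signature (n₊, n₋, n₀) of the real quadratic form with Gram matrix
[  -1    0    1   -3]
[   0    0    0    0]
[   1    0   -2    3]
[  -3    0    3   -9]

step 0: pivot -1 → sign −
step 1: pivot -1 → sign −
step 2: row/col 2 already zero → sign 0
step 3: row/col 3 already zero → sign 0
signature = (0, 2, 2)

Answer: (0, 2, 2)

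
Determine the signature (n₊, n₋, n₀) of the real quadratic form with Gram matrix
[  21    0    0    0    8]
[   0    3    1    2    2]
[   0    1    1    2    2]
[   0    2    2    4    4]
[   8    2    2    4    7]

step 0: pivot 21 → sign +
step 1: pivot 3 → sign +
step 2: pivot 2/3 → sign +
step 3: pivot -1/21 → sign −
step 4: row/col 4 already zero → sign 0
signature = (3, 1, 1)

Answer: (3, 1, 1)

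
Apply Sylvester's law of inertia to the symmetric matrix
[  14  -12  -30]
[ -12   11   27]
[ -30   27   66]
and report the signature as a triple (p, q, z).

step 0: pivot 14 → sign +
step 1: pivot 5/7 → sign +
step 2: pivot -3/5 → sign −
signature = (2, 1, 0)

Answer: (2, 1, 0)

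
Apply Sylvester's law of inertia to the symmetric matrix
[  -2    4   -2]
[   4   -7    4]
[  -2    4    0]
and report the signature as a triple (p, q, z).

Answer: (2, 1, 0)

Derivation:
step 0: pivot -2 → sign −
step 1: pivot 1 → sign +
step 2: pivot 2 → sign +
signature = (2, 1, 0)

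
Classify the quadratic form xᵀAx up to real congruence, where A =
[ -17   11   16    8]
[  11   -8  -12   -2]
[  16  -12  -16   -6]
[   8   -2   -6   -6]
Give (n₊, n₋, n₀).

step 0: pivot -17 → sign −
step 1: pivot -15/17 → sign −
step 2: pivot 32/15 → sign +
step 3: pivot 1/8 → sign +
signature = (2, 2, 0)

Answer: (2, 2, 0)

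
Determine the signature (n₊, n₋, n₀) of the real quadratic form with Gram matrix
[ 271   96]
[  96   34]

Answer: (1, 1, 0)

Derivation:
step 0: pivot 271 → sign +
step 1: pivot -2/271 → sign −
signature = (1, 1, 0)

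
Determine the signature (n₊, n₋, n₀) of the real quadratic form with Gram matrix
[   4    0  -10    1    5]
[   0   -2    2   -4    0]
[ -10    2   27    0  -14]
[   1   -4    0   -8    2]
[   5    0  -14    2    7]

Answer: (3, 2, 0)

Derivation:
step 0: pivot 4 → sign +
step 1: pivot -2 → sign −
step 2: pivot 4 → sign +
step 3: pivot -13/16 → sign −
step 4: pivot 3/13 → sign +
signature = (3, 2, 0)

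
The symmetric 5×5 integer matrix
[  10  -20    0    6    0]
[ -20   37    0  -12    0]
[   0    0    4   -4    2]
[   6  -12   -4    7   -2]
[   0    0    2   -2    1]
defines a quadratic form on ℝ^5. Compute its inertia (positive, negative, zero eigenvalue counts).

step 0: pivot 10 → sign +
step 1: pivot -3 → sign −
step 2: pivot 4 → sign +
step 3: pivot -3/5 → sign −
step 4: row/col 4 already zero → sign 0
signature = (2, 2, 1)

Answer: (2, 2, 1)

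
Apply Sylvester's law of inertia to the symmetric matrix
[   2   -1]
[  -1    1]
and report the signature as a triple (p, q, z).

Answer: (2, 0, 0)

Derivation:
step 0: pivot 2 → sign +
step 1: pivot 1/2 → sign +
signature = (2, 0, 0)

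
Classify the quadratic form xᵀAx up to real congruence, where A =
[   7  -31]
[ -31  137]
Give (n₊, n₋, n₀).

Answer: (1, 1, 0)

Derivation:
step 0: pivot 7 → sign +
step 1: pivot -2/7 → sign −
signature = (1, 1, 0)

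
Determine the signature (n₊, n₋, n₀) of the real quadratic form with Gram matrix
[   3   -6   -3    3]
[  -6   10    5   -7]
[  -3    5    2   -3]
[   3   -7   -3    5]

step 0: pivot 3 → sign +
step 1: pivot -2 → sign −
step 2: pivot -1/2 → sign −
step 3: pivot 3 → sign +
signature = (2, 2, 0)

Answer: (2, 2, 0)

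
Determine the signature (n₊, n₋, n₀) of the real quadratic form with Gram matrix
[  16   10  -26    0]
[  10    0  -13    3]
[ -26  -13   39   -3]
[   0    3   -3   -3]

Answer: (1, 3, 0)

Derivation:
step 0: pivot 16 → sign +
step 1: pivot -25/4 → sign −
step 2: pivot -39/25 → sign −
step 3: pivot -3/13 → sign −
signature = (1, 3, 0)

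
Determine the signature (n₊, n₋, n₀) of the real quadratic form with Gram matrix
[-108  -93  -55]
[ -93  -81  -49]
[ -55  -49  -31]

Answer: (0, 3, 0)

Derivation:
step 0: pivot -108 → sign −
step 1: pivot -11/12 → sign −
step 2: pivot -2/33 → sign −
signature = (0, 3, 0)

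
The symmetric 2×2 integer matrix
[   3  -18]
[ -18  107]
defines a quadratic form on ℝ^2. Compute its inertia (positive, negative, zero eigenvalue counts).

step 0: pivot 3 → sign +
step 1: pivot -1 → sign −
signature = (1, 1, 0)

Answer: (1, 1, 0)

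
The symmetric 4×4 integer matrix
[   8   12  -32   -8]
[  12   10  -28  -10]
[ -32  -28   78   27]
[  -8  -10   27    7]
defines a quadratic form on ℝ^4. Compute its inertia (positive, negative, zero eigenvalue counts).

Answer: (1, 2, 1)

Derivation:
step 0: pivot 8 → sign +
step 1: pivot -8 → sign −
step 2: pivot -1/2 → sign −
step 3: row/col 3 already zero → sign 0
signature = (1, 2, 1)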